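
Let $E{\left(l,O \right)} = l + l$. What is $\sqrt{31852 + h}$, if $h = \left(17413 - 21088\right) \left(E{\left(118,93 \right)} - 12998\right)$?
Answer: $\sqrt{46932202} \approx 6850.7$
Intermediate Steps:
$E{\left(l,O \right)} = 2 l$
$h = 46900350$ ($h = \left(17413 - 21088\right) \left(2 \cdot 118 - 12998\right) = - 3675 \left(236 - 12998\right) = \left(-3675\right) \left(-12762\right) = 46900350$)
$\sqrt{31852 + h} = \sqrt{31852 + 46900350} = \sqrt{46932202}$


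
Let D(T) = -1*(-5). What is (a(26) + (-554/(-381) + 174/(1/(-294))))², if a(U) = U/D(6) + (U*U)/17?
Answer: 2739633372058028944/1048788225 ≈ 2.6122e+9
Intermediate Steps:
D(T) = 5
a(U) = U/5 + U²/17 (a(U) = U/5 + (U*U)/17 = U*(⅕) + U²*(1/17) = U/5 + U²/17)
(a(26) + (-554/(-381) + 174/(1/(-294))))² = ((1/85)*26*(17 + 5*26) + (-554/(-381) + 174/(1/(-294))))² = ((1/85)*26*(17 + 130) + (-554*(-1/381) + 174/(-1/294)))² = ((1/85)*26*147 + (554/381 + 174*(-294)))² = (3822/85 + (554/381 - 51156))² = (3822/85 - 19489882/381)² = (-1655183788/32385)² = 2739633372058028944/1048788225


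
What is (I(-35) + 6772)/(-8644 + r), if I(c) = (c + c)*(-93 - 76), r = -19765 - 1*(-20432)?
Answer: -18602/7977 ≈ -2.3320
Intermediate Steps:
r = 667 (r = -19765 + 20432 = 667)
I(c) = -338*c (I(c) = (2*c)*(-169) = -338*c)
(I(-35) + 6772)/(-8644 + r) = (-338*(-35) + 6772)/(-8644 + 667) = (11830 + 6772)/(-7977) = 18602*(-1/7977) = -18602/7977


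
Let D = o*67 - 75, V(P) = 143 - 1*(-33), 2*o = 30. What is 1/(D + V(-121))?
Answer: 1/1106 ≈ 0.00090416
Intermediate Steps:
o = 15 (o = (1/2)*30 = 15)
V(P) = 176 (V(P) = 143 + 33 = 176)
D = 930 (D = 15*67 - 75 = 1005 - 75 = 930)
1/(D + V(-121)) = 1/(930 + 176) = 1/1106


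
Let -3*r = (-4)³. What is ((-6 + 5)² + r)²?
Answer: 4489/9 ≈ 498.78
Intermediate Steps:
r = 64/3 (r = -⅓*(-4)³ = -⅓*(-64) = 64/3 ≈ 21.333)
((-6 + 5)² + r)² = ((-6 + 5)² + 64/3)² = ((-1)² + 64/3)² = (1 + 64/3)² = (67/3)² = 4489/9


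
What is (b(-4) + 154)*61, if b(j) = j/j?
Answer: 9455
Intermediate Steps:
b(j) = 1
(b(-4) + 154)*61 = (1 + 154)*61 = 155*61 = 9455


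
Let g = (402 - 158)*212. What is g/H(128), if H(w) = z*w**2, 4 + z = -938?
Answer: -3233/964608 ≈ -0.0033516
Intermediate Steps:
z = -942 (z = -4 - 938 = -942)
H(w) = -942*w**2
g = 51728 (g = 244*212 = 51728)
g/H(128) = 51728/((-942*128**2)) = 51728/((-942*16384)) = 51728/(-15433728) = 51728*(-1/15433728) = -3233/964608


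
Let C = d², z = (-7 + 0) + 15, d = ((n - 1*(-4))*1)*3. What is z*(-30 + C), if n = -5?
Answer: -168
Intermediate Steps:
d = -3 (d = ((-5 - 1*(-4))*1)*3 = ((-5 + 4)*1)*3 = -1*1*3 = -1*3 = -3)
z = 8 (z = -7 + 15 = 8)
C = 9 (C = (-3)² = 9)
z*(-30 + C) = 8*(-30 + 9) = 8*(-21) = -168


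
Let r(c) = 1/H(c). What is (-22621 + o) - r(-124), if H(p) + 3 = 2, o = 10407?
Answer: -12213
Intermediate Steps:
H(p) = -1 (H(p) = -3 + 2 = -1)
r(c) = -1 (r(c) = 1/(-1) = -1)
(-22621 + o) - r(-124) = (-22621 + 10407) - 1*(-1) = -12214 + 1 = -12213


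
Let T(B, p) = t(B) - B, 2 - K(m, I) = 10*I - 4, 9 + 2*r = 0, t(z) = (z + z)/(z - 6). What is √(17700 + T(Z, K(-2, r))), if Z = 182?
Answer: √8479713/22 ≈ 132.36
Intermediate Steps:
t(z) = 2*z/(-6 + z) (t(z) = (2*z)/(-6 + z) = 2*z/(-6 + z))
r = -9/2 (r = -9/2 + (½)*0 = -9/2 + 0 = -9/2 ≈ -4.5000)
K(m, I) = 6 - 10*I (K(m, I) = 2 - (10*I - 4) = 2 - (-4 + 10*I) = 2 + (4 - 10*I) = 6 - 10*I)
T(B, p) = -B + 2*B/(-6 + B) (T(B, p) = 2*B/(-6 + B) - B = -B + 2*B/(-6 + B))
√(17700 + T(Z, K(-2, r))) = √(17700 + 182*(8 - 1*182)/(-6 + 182)) = √(17700 + 182*(8 - 182)/176) = √(17700 + 182*(1/176)*(-174)) = √(17700 - 7917/44) = √(770883/44) = √8479713/22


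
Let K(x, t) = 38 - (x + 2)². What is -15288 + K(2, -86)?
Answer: -15266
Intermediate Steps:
K(x, t) = 38 - (2 + x)²
-15288 + K(2, -86) = -15288 + (38 - (2 + 2)²) = -15288 + (38 - 1*4²) = -15288 + (38 - 1*16) = -15288 + (38 - 16) = -15288 + 22 = -15266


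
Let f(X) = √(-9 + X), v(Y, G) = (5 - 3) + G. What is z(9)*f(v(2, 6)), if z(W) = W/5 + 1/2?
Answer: 23*I/10 ≈ 2.3*I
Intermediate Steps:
v(Y, G) = 2 + G
z(W) = ½ + W/5 (z(W) = W*(⅕) + 1*(½) = W/5 + ½ = ½ + W/5)
z(9)*f(v(2, 6)) = (½ + (⅕)*9)*√(-9 + (2 + 6)) = (½ + 9/5)*√(-9 + 8) = 23*√(-1)/10 = 23*I/10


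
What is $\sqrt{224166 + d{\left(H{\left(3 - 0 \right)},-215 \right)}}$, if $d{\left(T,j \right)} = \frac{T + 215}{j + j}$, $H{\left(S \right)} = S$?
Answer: $\frac{\sqrt{10362049915}}{215} \approx 473.46$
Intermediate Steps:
$d{\left(T,j \right)} = \frac{215 + T}{2 j}$
$\sqrt{224166 + d{\left(H{\left(3 - 0 \right)},-215 \right)}} = \sqrt{224166 + \frac{215 + \left(3 - 0\right)}{2 \left(-215\right)}} = \sqrt{224166 + \frac{1}{2} \left(- \frac{1}{215}\right) \left(215 + \left(3 + 0\right)\right)} = \sqrt{224166 + \frac{1}{2} \left(- \frac{1}{215}\right) \left(215 + 3\right)} = \sqrt{224166 + \frac{1}{2} \left(- \frac{1}{215}\right) 218} = \sqrt{224166 - \frac{109}{215}} = \sqrt{\frac{48195581}{215}} = \frac{\sqrt{10362049915}}{215}$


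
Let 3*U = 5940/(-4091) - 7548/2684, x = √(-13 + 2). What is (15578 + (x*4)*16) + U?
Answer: 42758658439/2745061 + 64*I*√11 ≈ 15577.0 + 212.26*I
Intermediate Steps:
x = I*√11 (x = √(-11) = I*√11 ≈ 3.3166*I)
U = -3901819/2745061 (U = (5940/(-4091) - 7548/2684)/3 = (5940*(-1/4091) - 7548*1/2684)/3 = (-5940/4091 - 1887/671)/3 = (⅓)*(-11705457/2745061) = -3901819/2745061 ≈ -1.4214)
(15578 + (x*4)*16) + U = (15578 + ((I*√11)*4)*16) - 3901819/2745061 = (15578 + (4*I*√11)*16) - 3901819/2745061 = (15578 + 64*I*√11) - 3901819/2745061 = 42758658439/2745061 + 64*I*√11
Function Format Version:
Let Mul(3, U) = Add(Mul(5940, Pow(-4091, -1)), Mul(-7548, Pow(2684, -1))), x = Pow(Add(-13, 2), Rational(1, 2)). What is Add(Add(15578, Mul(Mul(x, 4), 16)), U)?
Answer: Add(Rational(42758658439, 2745061), Mul(64, I, Pow(11, Rational(1, 2)))) ≈ Add(15577., Mul(212.26, I))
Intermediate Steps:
x = Mul(I, Pow(11, Rational(1, 2))) (x = Pow(-11, Rational(1, 2)) = Mul(I, Pow(11, Rational(1, 2))) ≈ Mul(3.3166, I))
U = Rational(-3901819, 2745061) (U = Mul(Rational(1, 3), Add(Mul(5940, Pow(-4091, -1)), Mul(-7548, Pow(2684, -1)))) = Mul(Rational(1, 3), Add(Mul(5940, Rational(-1, 4091)), Mul(-7548, Rational(1, 2684)))) = Mul(Rational(1, 3), Add(Rational(-5940, 4091), Rational(-1887, 671))) = Mul(Rational(1, 3), Rational(-11705457, 2745061)) = Rational(-3901819, 2745061) ≈ -1.4214)
Add(Add(15578, Mul(Mul(x, 4), 16)), U) = Add(Add(15578, Mul(Mul(Mul(I, Pow(11, Rational(1, 2))), 4), 16)), Rational(-3901819, 2745061)) = Add(Add(15578, Mul(Mul(4, I, Pow(11, Rational(1, 2))), 16)), Rational(-3901819, 2745061)) = Add(Add(15578, Mul(64, I, Pow(11, Rational(1, 2)))), Rational(-3901819, 2745061)) = Add(Rational(42758658439, 2745061), Mul(64, I, Pow(11, Rational(1, 2))))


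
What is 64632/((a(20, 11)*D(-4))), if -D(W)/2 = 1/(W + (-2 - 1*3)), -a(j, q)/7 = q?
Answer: -290844/77 ≈ -3777.2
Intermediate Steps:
a(j, q) = -7*q
D(W) = -2/(-5 + W) (D(W) = -2/(W + (-2 - 1*3)) = -2/(W + (-2 - 3)) = -2/(W - 5) = -2/(-5 + W))
64632/((a(20, 11)*D(-4))) = 64632/(((-7*11)*(-2/(-5 - 4)))) = 64632/((-(-154)/(-9))) = 64632/((-(-154)*(-1)/9)) = 64632/((-77*2/9)) = 64632/(-154/9) = 64632*(-9/154) = -290844/77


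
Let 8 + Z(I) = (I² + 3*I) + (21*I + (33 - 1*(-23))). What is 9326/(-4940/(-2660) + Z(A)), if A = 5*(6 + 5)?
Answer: 32641/15382 ≈ 2.1220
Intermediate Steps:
A = 55 (A = 5*11 = 55)
Z(I) = 48 + I² + 24*I (Z(I) = -8 + ((I² + 3*I) + (21*I + (33 - 1*(-23)))) = -8 + ((I² + 3*I) + (21*I + (33 + 23))) = -8 + ((I² + 3*I) + (21*I + 56)) = -8 + ((I² + 3*I) + (56 + 21*I)) = -8 + (56 + I² + 24*I) = 48 + I² + 24*I)
9326/(-4940/(-2660) + Z(A)) = 9326/(-4940/(-2660) + (48 + 55² + 24*55)) = 9326/(-4940*(-1/2660) + (48 + 3025 + 1320)) = 9326/(13/7 + 4393) = 9326/(30764/7) = 9326*(7/30764) = 32641/15382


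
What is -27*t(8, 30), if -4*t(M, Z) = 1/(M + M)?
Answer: 27/64 ≈ 0.42188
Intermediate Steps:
t(M, Z) = -1/(8*M) (t(M, Z) = -1/(4*(M + M)) = -1/(2*M)/4 = -1/(8*M))
-27*t(8, 30) = -(-27)/(8*8) = -27*(-1/64) = 27/64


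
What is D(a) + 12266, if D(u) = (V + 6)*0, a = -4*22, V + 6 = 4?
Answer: 12266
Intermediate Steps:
V = -2 (V = -6 + 4 = -2)
a = -88
D(u) = 0 (D(u) = (-2 + 6)*0 = 4*0 = 0)
D(a) + 12266 = 0 + 12266 = 12266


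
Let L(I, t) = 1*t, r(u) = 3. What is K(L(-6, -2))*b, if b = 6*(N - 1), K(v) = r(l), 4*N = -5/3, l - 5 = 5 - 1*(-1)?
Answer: -51/2 ≈ -25.500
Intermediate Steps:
l = 11 (l = 5 + (5 - 1*(-1)) = 5 + (5 + 1) = 5 + 6 = 11)
N = -5/12 (N = (-5/3)/4 = (-5*⅓)/4 = (¼)*(-5/3) = -5/12 ≈ -0.41667)
L(I, t) = t
K(v) = 3
b = -17/2 (b = 6*(-5/12 - 1) = 6*(-17/12) = -17/2 ≈ -8.5000)
K(L(-6, -2))*b = 3*(-17/2) = -51/2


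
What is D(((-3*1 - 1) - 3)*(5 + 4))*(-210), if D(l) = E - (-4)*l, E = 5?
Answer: 51870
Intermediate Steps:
D(l) = 5 + 4*l (D(l) = 5 - (-4)*l = 5 + 4*l)
D(((-3*1 - 1) - 3)*(5 + 4))*(-210) = (5 + 4*(((-3*1 - 1) - 3)*(5 + 4)))*(-210) = (5 + 4*(((-3 - 1) - 3)*9))*(-210) = (5 + 4*((-4 - 3)*9))*(-210) = (5 + 4*(-7*9))*(-210) = (5 + 4*(-63))*(-210) = (5 - 252)*(-210) = -247*(-210) = 51870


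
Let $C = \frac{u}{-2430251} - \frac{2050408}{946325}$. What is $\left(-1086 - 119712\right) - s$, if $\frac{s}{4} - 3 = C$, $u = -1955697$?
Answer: $- \frac{277827188079320218}{2299807277575} \approx -1.208 \cdot 10^{5}$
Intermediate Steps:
$C = - \frac{3132281128883}{2299807277575}$ ($C = - \frac{1955697}{-2430251} - \frac{2050408}{946325} = \left(-1955697\right) \left(- \frac{1}{2430251}\right) - \frac{2050408}{946325} = \frac{1955697}{2430251} - \frac{2050408}{946325} = - \frac{3132281128883}{2299807277575} \approx -1.362$)
$s = \frac{15068562815368}{2299807277575}$ ($s = 12 + 4 \left(- \frac{3132281128883}{2299807277575}\right) = 12 - \frac{12529124515532}{2299807277575} = \frac{15068562815368}{2299807277575} \approx 6.5521$)
$\left(-1086 - 119712\right) - s = \left(-1086 - 119712\right) - \frac{15068562815368}{2299807277575} = -120798 - \frac{15068562815368}{2299807277575} = - \frac{277827188079320218}{2299807277575}$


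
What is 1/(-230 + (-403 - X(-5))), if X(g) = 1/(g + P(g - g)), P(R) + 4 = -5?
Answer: -14/8861 ≈ -0.0015800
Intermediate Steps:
P(R) = -9 (P(R) = -4 - 5 = -9)
X(g) = 1/(-9 + g) (X(g) = 1/(g - 9) = 1/(-9 + g))
1/(-230 + (-403 - X(-5))) = 1/(-230 + (-403 - 1/(-9 - 5))) = 1/(-230 + (-403 - 1/(-14))) = 1/(-230 + (-403 - 1*(-1/14))) = 1/(-230 + (-403 + 1/14)) = 1/(-230 - 5641/14) = 1/(-8861/14) = -14/8861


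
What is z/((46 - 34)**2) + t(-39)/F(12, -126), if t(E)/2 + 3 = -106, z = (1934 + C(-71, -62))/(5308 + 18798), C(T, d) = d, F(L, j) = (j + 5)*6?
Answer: 2632273/8750478 ≈ 0.30081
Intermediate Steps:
F(L, j) = 30 + 6*j (F(L, j) = (5 + j)*6 = 30 + 6*j)
z = 936/12053 (z = (1934 - 62)/(5308 + 18798) = 1872/24106 = 1872*(1/24106) = 936/12053 ≈ 0.077657)
t(E) = -218 (t(E) = -6 + 2*(-106) = -6 - 212 = -218)
z/((46 - 34)**2) + t(-39)/F(12, -126) = 936/(12053*((46 - 34)**2)) - 218/(30 + 6*(-126)) = 936/(12053*(12**2)) - 218/(30 - 756) = (936/12053)/144 - 218/(-726) = (936/12053)*(1/144) - 218*(-1/726) = 13/24106 + 109/363 = 2632273/8750478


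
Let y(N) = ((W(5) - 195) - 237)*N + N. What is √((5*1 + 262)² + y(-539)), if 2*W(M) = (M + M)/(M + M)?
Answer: √1213314/2 ≈ 550.75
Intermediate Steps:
W(M) = ½ (W(M) = ((M + M)/(M + M))/2 = ((2*M)/((2*M)))/2 = ((2*M)*(1/(2*M)))/2 = (½)*1 = ½)
y(N) = -861*N/2 (y(N) = ((½ - 195) - 237)*N + N = (-389/2 - 237)*N + N = -863*N/2 + N = -861*N/2)
√((5*1 + 262)² + y(-539)) = √((5*1 + 262)² - 861/2*(-539)) = √((5 + 262)² + 464079/2) = √(267² + 464079/2) = √(71289 + 464079/2) = √(606657/2) = √1213314/2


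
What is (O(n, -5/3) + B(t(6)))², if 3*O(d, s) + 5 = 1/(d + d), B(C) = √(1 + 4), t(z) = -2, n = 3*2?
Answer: 9961/1296 - 59*√5/18 ≈ 0.35662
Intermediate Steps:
n = 6
B(C) = √5
O(d, s) = -5/3 + 1/(6*d) (O(d, s) = -5/3 + 1/(3*(d + d)) = -5/3 + 1/(3*((2*d))) = -5/3 + (1/(2*d))/3 = -5/3 + 1/(6*d))
(O(n, -5/3) + B(t(6)))² = ((⅙)*(1 - 10*6)/6 + √5)² = ((⅙)*(⅙)*(1 - 60) + √5)² = ((⅙)*(⅙)*(-59) + √5)² = (-59/36 + √5)²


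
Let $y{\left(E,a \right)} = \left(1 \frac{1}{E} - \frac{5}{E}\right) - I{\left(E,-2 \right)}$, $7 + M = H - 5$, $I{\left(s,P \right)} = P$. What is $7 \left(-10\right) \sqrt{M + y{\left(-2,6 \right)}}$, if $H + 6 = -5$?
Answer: $- 70 i \sqrt{19} \approx - 305.12 i$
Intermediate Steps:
$H = -11$ ($H = -6 - 5 = -11$)
$M = -23$ ($M = -7 - 16 = -23$)
$y{\left(E,a \right)} = 2 - \frac{4}{E}$ ($y{\left(E,a \right)} = \left(1 \frac{1}{E} - \frac{5}{E}\right) - -2 = \left(\frac{1}{E} - \frac{5}{E}\right) + 2 = - \frac{4}{E} + 2 = 2 - \frac{4}{E}$)
$7 \left(-10\right) \sqrt{M + y{\left(-2,6 \right)}} = 7 \left(-10\right) \sqrt{-23 + \left(2 - \frac{4}{-2}\right)} = - 70 \sqrt{-23 + \left(2 - -2\right)} = - 70 \sqrt{-23 + \left(2 + 2\right)} = - 70 \sqrt{-23 + 4} = - 70 \sqrt{-19} = - 70 i \sqrt{19}$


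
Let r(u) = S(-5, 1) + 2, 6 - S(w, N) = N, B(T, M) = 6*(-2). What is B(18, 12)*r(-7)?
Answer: -84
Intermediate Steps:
B(T, M) = -12
S(w, N) = 6 - N
r(u) = 7 (r(u) = (6 - 1*1) + 2 = (6 - 1) + 2 = 5 + 2 = 7)
B(18, 12)*r(-7) = -12*7 = -84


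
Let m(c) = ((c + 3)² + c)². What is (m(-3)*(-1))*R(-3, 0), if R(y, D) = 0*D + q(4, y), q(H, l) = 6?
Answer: -54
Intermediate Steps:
m(c) = (c + (3 + c)²)² (m(c) = ((3 + c)² + c)² = (c + (3 + c)²)²)
R(y, D) = 6 (R(y, D) = 0*D + 6 = 0 + 6 = 6)
(m(-3)*(-1))*R(-3, 0) = ((-3 + (3 - 3)²)²*(-1))*6 = ((-3 + 0²)²*(-1))*6 = ((-3 + 0)²*(-1))*6 = ((-3)²*(-1))*6 = (9*(-1))*6 = -9*6 = -54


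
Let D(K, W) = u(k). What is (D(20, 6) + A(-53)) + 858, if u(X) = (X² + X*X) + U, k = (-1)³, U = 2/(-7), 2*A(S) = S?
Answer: 11665/14 ≈ 833.21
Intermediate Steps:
A(S) = S/2
U = -2/7 (U = 2*(-⅐) = -2/7 ≈ -0.28571)
k = -1
u(X) = -2/7 + 2*X² (u(X) = (X² + X*X) - 2/7 = (X² + X²) - 2/7 = 2*X² - 2/7 = -2/7 + 2*X²)
D(K, W) = 12/7 (D(K, W) = -2/7 + 2*(-1)² = -2/7 + 2*1 = -2/7 + 2 = 12/7)
(D(20, 6) + A(-53)) + 858 = (12/7 + (½)*(-53)) + 858 = (12/7 - 53/2) + 858 = -347/14 + 858 = 11665/14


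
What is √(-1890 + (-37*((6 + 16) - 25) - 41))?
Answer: 2*I*√455 ≈ 42.661*I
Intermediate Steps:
√(-1890 + (-37*((6 + 16) - 25) - 41)) = √(-1890 + (-37*(22 - 25) - 41)) = √(-1890 + (-37*(-3) - 41)) = √(-1890 + (111 - 41)) = √(-1890 + 70) = √(-1820) = 2*I*√455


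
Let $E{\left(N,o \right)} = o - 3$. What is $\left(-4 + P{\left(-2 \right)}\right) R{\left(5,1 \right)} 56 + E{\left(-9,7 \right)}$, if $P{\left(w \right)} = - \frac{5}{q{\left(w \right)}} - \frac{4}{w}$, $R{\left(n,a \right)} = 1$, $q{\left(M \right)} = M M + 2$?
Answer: $- \frac{464}{3} \approx -154.67$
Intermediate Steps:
$q{\left(M \right)} = 2 + M^{2}$ ($q{\left(M \right)} = M^{2} + 2 = 2 + M^{2}$)
$P{\left(w \right)} = - \frac{5}{2 + w^{2}} - \frac{4}{w}$
$E{\left(N,o \right)} = -3 + o$ ($E{\left(N,o \right)} = o - 3 = -3 + o$)
$\left(-4 + P{\left(-2 \right)}\right) R{\left(5,1 \right)} 56 + E{\left(-9,7 \right)} = \left(-4 + \frac{-8 - -10 - 4 \left(-2\right)^{2}}{\left(-2\right) \left(2 + \left(-2\right)^{2}\right)}\right) 1 \cdot 56 + \left(-3 + 7\right) = \left(-4 - \frac{-8 + 10 - 16}{2 \left(2 + 4\right)}\right) 1 \cdot 56 + 4 = \left(-4 - \frac{-8 + 10 - 16}{2 \cdot 6}\right) 1 \cdot 56 + 4 = \left(-4 - \frac{1}{12} \left(-14\right)\right) 1 \cdot 56 + 4 = \left(-4 + \frac{7}{6}\right) 1 \cdot 56 + 4 = \left(- \frac{17}{6}\right) 1 \cdot 56 + 4 = \left(- \frac{17}{6}\right) 56 + 4 = - \frac{476}{3} + 4 = - \frac{464}{3}$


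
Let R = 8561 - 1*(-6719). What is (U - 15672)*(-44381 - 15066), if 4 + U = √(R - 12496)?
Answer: 931891172 - 237788*√174 ≈ 9.2875e+8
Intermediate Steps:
R = 15280 (R = 8561 + 6719 = 15280)
U = -4 + 4*√174 (U = -4 + √(15280 - 12496) = -4 + √2784 = -4 + 4*√174 ≈ 48.764)
(U - 15672)*(-44381 - 15066) = ((-4 + 4*√174) - 15672)*(-44381 - 15066) = (-15676 + 4*√174)*(-59447) = 931891172 - 237788*√174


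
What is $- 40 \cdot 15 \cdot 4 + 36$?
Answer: $-2364$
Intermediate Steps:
$- 40 \cdot 15 \cdot 4 + 36 = \left(-40\right) 60 + 36 = -2400 + 36 = -2364$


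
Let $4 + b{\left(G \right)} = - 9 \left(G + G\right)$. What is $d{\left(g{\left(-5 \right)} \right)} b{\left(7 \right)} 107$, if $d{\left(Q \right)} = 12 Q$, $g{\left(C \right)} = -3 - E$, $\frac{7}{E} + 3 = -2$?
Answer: $267072$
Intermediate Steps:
$E = - \frac{7}{5}$ ($E = \frac{7}{-3 - 2} = \frac{7}{-5} = 7 \left(- \frac{1}{5}\right) = - \frac{7}{5} \approx -1.4$)
$g{\left(C \right)} = - \frac{8}{5}$ ($g{\left(C \right)} = -3 - - \frac{7}{5} = -3 + \frac{7}{5} = - \frac{8}{5}$)
$b{\left(G \right)} = -4 - 18 G$ ($b{\left(G \right)} = -4 - 9 \left(G + G\right) = -4 - 9 \cdot 2 G = -4 - 18 G$)
$d{\left(g{\left(-5 \right)} \right)} b{\left(7 \right)} 107 = 12 \left(- \frac{8}{5}\right) \left(-4 - 126\right) 107 = - \frac{96 \left(-4 - 126\right)}{5} \cdot 107 = \left(- \frac{96}{5}\right) \left(-130\right) 107 = 2496 \cdot 107 = 267072$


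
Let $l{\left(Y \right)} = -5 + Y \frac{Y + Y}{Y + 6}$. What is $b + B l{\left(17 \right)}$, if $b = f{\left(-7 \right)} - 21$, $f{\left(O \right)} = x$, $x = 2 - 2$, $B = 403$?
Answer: $\frac{186106}{23} \approx 8091.6$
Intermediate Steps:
$l{\left(Y \right)} = -5 + \frac{2 Y^{2}}{6 + Y}$ ($l{\left(Y \right)} = -5 + Y \frac{2 Y}{6 + Y} = -5 + \frac{2 Y^{2}}{6 + Y}$)
$x = 0$
$f{\left(O \right)} = 0$
$b = -21$ ($b = 0 - 21 = -21$)
$b + B l{\left(17 \right)} = -21 + 403 \frac{-30 - 85 + 2 \cdot 17^{2}}{6 + 17} = -21 + 403 \frac{-30 - 85 + 2 \cdot 289}{23} = -21 + 403 \frac{-30 - 85 + 578}{23} = -21 + 403 \cdot \frac{1}{23} \cdot 463 = -21 + 403 \cdot \frac{463}{23} = -21 + \frac{186589}{23} = \frac{186106}{23}$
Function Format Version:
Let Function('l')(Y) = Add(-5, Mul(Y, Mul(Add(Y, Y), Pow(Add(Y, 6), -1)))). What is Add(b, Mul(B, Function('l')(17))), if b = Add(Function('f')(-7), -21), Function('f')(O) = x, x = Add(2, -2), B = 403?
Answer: Rational(186106, 23) ≈ 8091.6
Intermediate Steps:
Function('l')(Y) = Add(-5, Mul(2, Pow(Y, 2), Pow(Add(6, Y), -1))) (Function('l')(Y) = Add(-5, Mul(Y, Mul(Mul(2, Y), Pow(Add(6, Y), -1)))) = Add(-5, Mul(Y, Mul(2, Y, Pow(Add(6, Y), -1)))) = Add(-5, Mul(2, Pow(Y, 2), Pow(Add(6, Y), -1))))
x = 0
Function('f')(O) = 0
b = -21 (b = Add(0, -21) = -21)
Add(b, Mul(B, Function('l')(17))) = Add(-21, Mul(403, Mul(Pow(Add(6, 17), -1), Add(-30, Mul(-5, 17), Mul(2, Pow(17, 2)))))) = Add(-21, Mul(403, Mul(Pow(23, -1), Add(-30, -85, Mul(2, 289))))) = Add(-21, Mul(403, Mul(Rational(1, 23), Add(-30, -85, 578)))) = Add(-21, Mul(403, Mul(Rational(1, 23), 463))) = Add(-21, Mul(403, Rational(463, 23))) = Add(-21, Rational(186589, 23)) = Rational(186106, 23)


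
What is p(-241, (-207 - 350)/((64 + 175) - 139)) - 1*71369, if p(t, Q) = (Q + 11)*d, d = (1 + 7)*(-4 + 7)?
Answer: -1780967/25 ≈ -71239.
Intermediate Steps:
d = 24 (d = 8*3 = 24)
p(t, Q) = 264 + 24*Q (p(t, Q) = (Q + 11)*24 = (11 + Q)*24 = 264 + 24*Q)
p(-241, (-207 - 350)/((64 + 175) - 139)) - 1*71369 = (264 + 24*((-207 - 350)/((64 + 175) - 139))) - 1*71369 = (264 + 24*(-557/(239 - 139))) - 71369 = (264 + 24*(-557/100)) - 71369 = (264 - 3342/25) - 71369 = 3258/25 - 71369 = -1780967/25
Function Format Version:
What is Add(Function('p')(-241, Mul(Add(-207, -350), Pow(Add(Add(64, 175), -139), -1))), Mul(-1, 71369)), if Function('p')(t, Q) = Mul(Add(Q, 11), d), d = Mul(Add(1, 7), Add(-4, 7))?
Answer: Rational(-1780967, 25) ≈ -71239.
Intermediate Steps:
d = 24 (d = Mul(8, 3) = 24)
Function('p')(t, Q) = Add(264, Mul(24, Q)) (Function('p')(t, Q) = Mul(Add(Q, 11), 24) = Mul(Add(11, Q), 24) = Add(264, Mul(24, Q)))
Add(Function('p')(-241, Mul(Add(-207, -350), Pow(Add(Add(64, 175), -139), -1))), Mul(-1, 71369)) = Add(Add(264, Mul(24, Mul(Add(-207, -350), Pow(Add(Add(64, 175), -139), -1)))), Mul(-1, 71369)) = Add(Add(264, Mul(24, Mul(-557, Pow(Add(239, -139), -1)))), -71369) = Add(Add(264, Mul(24, Mul(-557, Pow(100, -1)))), -71369) = Add(Add(264, Mul(24, Mul(-557, Rational(1, 100)))), -71369) = Add(Add(264, Mul(24, Rational(-557, 100))), -71369) = Add(Add(264, Rational(-3342, 25)), -71369) = Add(Rational(3258, 25), -71369) = Rational(-1780967, 25)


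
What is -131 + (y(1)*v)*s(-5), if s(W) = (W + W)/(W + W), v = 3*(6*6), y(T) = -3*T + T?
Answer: -347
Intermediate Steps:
y(T) = -2*T
v = 108 (v = 3*36 = 108)
s(W) = 1 (s(W) = (2*W)/((2*W)) = (2*W)*(1/(2*W)) = 1)
-131 + (y(1)*v)*s(-5) = -131 + (-2*1*108)*1 = -131 - 2*108*1 = -131 - 216*1 = -131 - 216 = -347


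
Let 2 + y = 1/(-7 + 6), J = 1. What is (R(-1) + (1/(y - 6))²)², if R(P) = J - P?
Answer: 26569/6561 ≈ 4.0495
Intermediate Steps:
R(P) = 1 - P
y = -3 (y = -2 + 1/(-7 + 6) = -2 + 1/(-1) = -2 - 1 = -3)
(R(-1) + (1/(y - 6))²)² = ((1 - 1*(-1)) + (1/(-3 - 6))²)² = ((1 + 1) + (1/(-9))²)² = (2 + (-⅑)²)² = (2 + 1/81)² = (163/81)² = 26569/6561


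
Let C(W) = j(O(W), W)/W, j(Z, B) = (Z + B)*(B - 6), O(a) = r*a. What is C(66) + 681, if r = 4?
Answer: 981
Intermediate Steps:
O(a) = 4*a
j(Z, B) = (-6 + B)*(B + Z) (j(Z, B) = (B + Z)*(-6 + B) = (-6 + B)*(B + Z))
C(W) = (-30*W + 5*W²)/W (C(W) = (W² - 6*W - 24*W + W*(4*W))/W = (W² - 6*W - 24*W + 4*W²)/W = (-30*W + 5*W²)/W)
C(66) + 681 = (-30 + 5*66) + 681 = (-30 + 330) + 681 = 300 + 681 = 981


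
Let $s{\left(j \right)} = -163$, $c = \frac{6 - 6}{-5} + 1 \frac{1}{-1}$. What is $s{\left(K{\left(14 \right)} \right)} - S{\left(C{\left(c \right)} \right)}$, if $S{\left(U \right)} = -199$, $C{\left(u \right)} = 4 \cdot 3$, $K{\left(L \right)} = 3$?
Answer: $36$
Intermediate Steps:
$c = -1$ ($c = \left(6 - 6\right) \left(- \frac{1}{5}\right) + 1 \left(-1\right) = 0 \left(- \frac{1}{5}\right) - 1 = 0 - 1 = -1$)
$C{\left(u \right)} = 12$
$s{\left(K{\left(14 \right)} \right)} - S{\left(C{\left(c \right)} \right)} = -163 - -199 = -163 + 199 = 36$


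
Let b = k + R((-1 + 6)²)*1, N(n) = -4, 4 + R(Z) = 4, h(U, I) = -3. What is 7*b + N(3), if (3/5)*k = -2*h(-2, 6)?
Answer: 66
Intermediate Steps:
R(Z) = 0 (R(Z) = -4 + 4 = 0)
k = 10 (k = 5*(-2*(-3))/3 = (5/3)*6 = 10)
b = 10 (b = 10 + 0*1 = 10 + 0 = 10)
7*b + N(3) = 7*10 - 4 = 70 - 4 = 66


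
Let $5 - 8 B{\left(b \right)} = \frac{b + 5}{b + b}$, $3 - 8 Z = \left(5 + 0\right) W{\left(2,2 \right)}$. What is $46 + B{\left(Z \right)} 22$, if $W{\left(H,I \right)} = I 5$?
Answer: $\frac{22389}{376} \approx 59.545$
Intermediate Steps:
$W{\left(H,I \right)} = 5 I$
$Z = - \frac{47}{8}$ ($Z = \frac{3}{8} - \frac{\left(5 + 0\right) 5 \cdot 2}{8} = \frac{3}{8} - \frac{5 \cdot 10}{8} = \frac{3}{8} - \frac{25}{4} = - \frac{47}{8} \approx -5.875$)
$B{\left(b \right)} = \frac{5}{8} - \frac{5 + b}{16 b}$ ($B{\left(b \right)} = \frac{5}{8} - \frac{\left(b + 5\right) \frac{1}{b + b}}{8} = \frac{5}{8} - \frac{\left(5 + b\right) \frac{1}{2 b}}{8} = \frac{5}{8} - \frac{\frac{1}{2} \frac{1}{b} \left(5 + b\right)}{8} = \frac{5}{8} - \frac{5 + b}{16 b}$)
$46 + B{\left(Z \right)} 22 = 46 + \frac{-5 + 9 \left(- \frac{47}{8}\right)}{16 \left(- \frac{47}{8}\right)} 22 = 46 + \frac{1}{16} \left(- \frac{8}{47}\right) \left(-5 - \frac{423}{8}\right) 22 = 46 + \frac{1}{16} \left(- \frac{8}{47}\right) \left(- \frac{463}{8}\right) 22 = 46 + \frac{463}{752} \cdot 22 = 46 + \frac{5093}{376} = \frac{22389}{376}$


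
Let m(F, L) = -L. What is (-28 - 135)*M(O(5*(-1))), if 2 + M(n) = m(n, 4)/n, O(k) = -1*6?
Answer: 652/3 ≈ 217.33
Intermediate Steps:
O(k) = -6
M(n) = -2 - 4/n (M(n) = -2 + (-1*4)/n = -2 - 4/n)
(-28 - 135)*M(O(5*(-1))) = (-28 - 135)*(-2 - 4/(-6)) = -163*(-2 - 4*(-⅙)) = -163*(-2 + ⅔) = -163*(-4/3) = 652/3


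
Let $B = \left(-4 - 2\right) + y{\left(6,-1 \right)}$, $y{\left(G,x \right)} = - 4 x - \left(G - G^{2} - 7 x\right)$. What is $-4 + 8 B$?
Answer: $164$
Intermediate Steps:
$y{\left(G,x \right)} = G^{2} - G + 3 x$ ($y{\left(G,x \right)} = - 4 x - \left(G - G^{2} - 7 x\right) = - 4 x + \left(G^{2} - G + 7 x\right) = G^{2} - G + 3 x$)
$B = 21$ ($B = \left(-4 - 2\right) + \left(6^{2} - 6 + 3 \left(-1\right)\right) = -6 - -27 = -6 + 27 = 21$)
$-4 + 8 B = -4 + 8 \cdot 21 = -4 + 168 = 164$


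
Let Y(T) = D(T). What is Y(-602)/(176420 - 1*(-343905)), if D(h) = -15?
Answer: -3/104065 ≈ -2.8828e-5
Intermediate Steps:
Y(T) = -15
Y(-602)/(176420 - 1*(-343905)) = -15/(176420 - 1*(-343905)) = -15/(176420 + 343905) = -15/520325 = -15*1/520325 = -3/104065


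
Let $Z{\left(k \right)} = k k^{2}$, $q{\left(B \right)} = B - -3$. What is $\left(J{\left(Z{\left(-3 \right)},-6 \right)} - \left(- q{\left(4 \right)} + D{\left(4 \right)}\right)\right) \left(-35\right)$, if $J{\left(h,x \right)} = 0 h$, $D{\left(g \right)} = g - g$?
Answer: $-245$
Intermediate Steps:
$D{\left(g \right)} = 0$
$q{\left(B \right)} = 3 + B$ ($q{\left(B \right)} = B + 3 = 3 + B$)
$Z{\left(k \right)} = k^{3}$
$J{\left(h,x \right)} = 0$
$\left(J{\left(Z{\left(-3 \right)},-6 \right)} - \left(- q{\left(4 \right)} + D{\left(4 \right)}\right)\right) \left(-35\right) = \left(0 + \left(\left(3 + 4\right) - 0\right)\right) \left(-35\right) = \left(0 + \left(7 + 0\right)\right) \left(-35\right) = \left(0 + 7\right) \left(-35\right) = 7 \left(-35\right) = -245$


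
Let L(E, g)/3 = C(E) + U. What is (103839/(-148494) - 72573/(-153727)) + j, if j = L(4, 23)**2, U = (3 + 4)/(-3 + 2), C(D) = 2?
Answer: 1710336551053/7609179046 ≈ 224.77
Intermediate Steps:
U = -7 (U = 7/(-1) = 7*(-1) = -7)
L(E, g) = -15 (L(E, g) = 3*(2 - 7) = 3*(-5) = -15)
j = 225 (j = (-15)**2 = 225)
(103839/(-148494) - 72573/(-153727)) + j = (103839/(-148494) - 72573/(-153727)) + 225 = (103839*(-1/148494) - 72573*(-1/153727)) + 225 = (-34613/49498 + 72573/153727) + 225 = -1728734297/7609179046 + 225 = 1710336551053/7609179046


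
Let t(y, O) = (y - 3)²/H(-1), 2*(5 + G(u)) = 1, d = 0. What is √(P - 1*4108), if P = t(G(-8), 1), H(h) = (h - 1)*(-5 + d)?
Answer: I*√65638/4 ≈ 64.05*I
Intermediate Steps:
G(u) = -9/2 (G(u) = -5 + (½)*1 = -5 + ½ = -9/2)
H(h) = 5 - 5*h (H(h) = (h - 1)*(-5 + 0) = (-1 + h)*(-5) = 5 - 5*h)
t(y, O) = (-3 + y)²/10 (t(y, O) = (y - 3)²/(5 - 5*(-1)) = (-3 + y)²/(5 + 5) = (-3 + y)²/10)
P = 45/8 (P = (-3 - 9/2)²/10 = (-15/2)²/10 = (⅒)*(225/4) = 45/8 ≈ 5.6250)
√(P - 1*4108) = √(45/8 - 1*4108) = √(45/8 - 4108) = √(-32819/8) = I*√65638/4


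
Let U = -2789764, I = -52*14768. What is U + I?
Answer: -3557700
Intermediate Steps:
I = -767936
U + I = -2789764 - 767936 = -3557700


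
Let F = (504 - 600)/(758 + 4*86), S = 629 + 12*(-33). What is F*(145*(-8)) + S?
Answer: 6347/19 ≈ 334.05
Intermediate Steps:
S = 233 (S = 629 - 396 = 233)
F = -48/551 (F = -96/(758 + 344) = -96/1102 = -96*1/1102 = -48/551 ≈ -0.087114)
F*(145*(-8)) + S = -240*(-8)/19 + 233 = -48/551*(-1160) + 233 = 1920/19 + 233 = 6347/19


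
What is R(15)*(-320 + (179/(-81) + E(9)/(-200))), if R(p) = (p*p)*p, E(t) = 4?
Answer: -6525155/6 ≈ -1.0875e+6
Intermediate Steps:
R(p) = p**3 (R(p) = p**2*p = p**3)
R(15)*(-320 + (179/(-81) + E(9)/(-200))) = 15**3*(-320 + (179/(-81) + 4/(-200))) = 3375*(-320 + (179*(-1/81) + 4*(-1/200))) = 3375*(-320 + (-179/81 - 1/50)) = 3375*(-320 - 9031/4050) = 3375*(-1305031/4050) = -6525155/6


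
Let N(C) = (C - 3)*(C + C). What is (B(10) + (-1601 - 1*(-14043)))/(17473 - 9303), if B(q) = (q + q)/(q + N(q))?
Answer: 93316/61275 ≈ 1.5229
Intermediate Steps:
N(C) = 2*C*(-3 + C) (N(C) = (-3 + C)*(2*C) = 2*C*(-3 + C))
B(q) = 2*q/(q + 2*q*(-3 + q)) (B(q) = (q + q)/(q + 2*q*(-3 + q)) = (2*q)/(q + 2*q*(-3 + q)) = 2*q/(q + 2*q*(-3 + q)))
(B(10) + (-1601 - 1*(-14043)))/(17473 - 9303) = (2/(-5 + 2*10) + (-1601 - 1*(-14043)))/(17473 - 9303) = (2/(-5 + 20) + (-1601 + 14043))/8170 = (2/15 + 12442)*(1/8170) = (186632/15)*(1/8170) = 93316/61275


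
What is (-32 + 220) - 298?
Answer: -110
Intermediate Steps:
(-32 + 220) - 298 = 188 - 298 = -110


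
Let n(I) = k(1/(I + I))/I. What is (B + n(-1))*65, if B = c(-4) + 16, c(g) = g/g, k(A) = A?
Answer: 2275/2 ≈ 1137.5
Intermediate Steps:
c(g) = 1
n(I) = 1/(2*I²) (n(I) = 1/((I + I)*I) = 1/(((2*I))*I) = (1/(2*I))/I = 1/(2*I²))
B = 17 (B = 1 + 16 = 17)
(B + n(-1))*65 = (17 + (½)/(-1)²)*65 = (17 + (½)*1)*65 = (17 + ½)*65 = (35/2)*65 = 2275/2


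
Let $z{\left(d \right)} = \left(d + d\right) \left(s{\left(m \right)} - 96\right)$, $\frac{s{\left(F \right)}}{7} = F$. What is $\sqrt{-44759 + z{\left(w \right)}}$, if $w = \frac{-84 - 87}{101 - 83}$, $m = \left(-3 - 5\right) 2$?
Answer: $i \sqrt{40807} \approx 202.01 i$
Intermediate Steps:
$m = -16$ ($m = \left(-8\right) 2 = -16$)
$w = - \frac{19}{2}$ ($w = - \frac{171}{18} = \left(-171\right) \frac{1}{18} = - \frac{19}{2} \approx -9.5$)
$s{\left(F \right)} = 7 F$
$z{\left(d \right)} = - 416 d$ ($z{\left(d \right)} = \left(d + d\right) \left(7 \left(-16\right) - 96\right) = 2 d \left(-112 - 96\right) = 2 d \left(-208\right) = - 416 d$)
$\sqrt{-44759 + z{\left(w \right)}} = \sqrt{-44759 - -3952} = \sqrt{-44759 + 3952} = \sqrt{-40807} = i \sqrt{40807}$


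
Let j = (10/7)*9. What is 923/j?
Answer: 6461/90 ≈ 71.789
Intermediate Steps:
j = 90/7 (j = (10*(1/7))*9 = (10/7)*9 = 90/7 ≈ 12.857)
923/j = 923/(90/7) = 923*(7/90) = 6461/90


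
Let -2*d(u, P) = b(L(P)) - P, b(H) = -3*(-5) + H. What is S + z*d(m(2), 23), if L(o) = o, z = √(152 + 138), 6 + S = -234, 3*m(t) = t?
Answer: -240 - 15*√290/2 ≈ -367.72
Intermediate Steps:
m(t) = t/3
S = -240 (S = -6 - 234 = -240)
z = √290 ≈ 17.029
b(H) = 15 + H
d(u, P) = -15/2 (d(u, P) = -((15 + P) - P)/2 = -½*15 = -15/2)
S + z*d(m(2), 23) = -240 + √290*(-15/2) = -240 - 15*√290/2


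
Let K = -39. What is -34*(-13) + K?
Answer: 403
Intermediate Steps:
-34*(-13) + K = -34*(-13) - 39 = 442 - 39 = 403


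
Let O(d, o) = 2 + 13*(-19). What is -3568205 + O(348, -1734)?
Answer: -3568450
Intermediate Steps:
O(d, o) = -245 (O(d, o) = 2 - 247 = -245)
-3568205 + O(348, -1734) = -3568205 - 245 = -3568450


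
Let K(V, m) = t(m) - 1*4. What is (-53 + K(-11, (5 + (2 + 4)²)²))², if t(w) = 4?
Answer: 2809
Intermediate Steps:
K(V, m) = 0 (K(V, m) = 4 - 1*4 = 4 - 4 = 0)
(-53 + K(-11, (5 + (2 + 4)²)²))² = (-53 + 0)² = (-53)² = 2809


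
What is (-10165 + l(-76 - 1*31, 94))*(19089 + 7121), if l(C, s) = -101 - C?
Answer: -266267390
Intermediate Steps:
(-10165 + l(-76 - 1*31, 94))*(19089 + 7121) = (-10165 + (-101 - (-76 - 1*31)))*(19089 + 7121) = (-10165 + (-101 - (-76 - 31)))*26210 = (-10165 + (-101 - 1*(-107)))*26210 = (-10165 + (-101 + 107))*26210 = (-10165 + 6)*26210 = -10159*26210 = -266267390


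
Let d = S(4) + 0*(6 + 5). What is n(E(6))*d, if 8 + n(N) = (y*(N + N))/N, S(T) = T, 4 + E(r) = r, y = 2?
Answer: -16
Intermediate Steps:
E(r) = -4 + r
d = 4 (d = 4 + 0*(6 + 5) = 4 + 0*11 = 4 + 0 = 4)
n(N) = -4 (n(N) = -8 + (2*(N + N))/N = -8 + (2*(2*N))/N = -8 + (4*N)/N = -8 + 4 = -4)
n(E(6))*d = -4*4 = -16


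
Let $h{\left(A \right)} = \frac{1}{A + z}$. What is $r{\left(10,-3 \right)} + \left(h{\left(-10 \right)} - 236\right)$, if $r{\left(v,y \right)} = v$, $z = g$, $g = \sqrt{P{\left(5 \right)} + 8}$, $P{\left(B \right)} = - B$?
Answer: $- \frac{21932}{97} - \frac{\sqrt{3}}{97} \approx -226.12$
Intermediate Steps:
$g = \sqrt{3}$ ($g = \sqrt{\left(-1\right) 5 + 8} = \sqrt{-5 + 8} = \sqrt{3} \approx 1.732$)
$z = \sqrt{3} \approx 1.732$
$h{\left(A \right)} = \frac{1}{A + \sqrt{3}}$
$r{\left(10,-3 \right)} + \left(h{\left(-10 \right)} - 236\right) = 10 + \left(\frac{1}{-10 + \sqrt{3}} - 236\right) = 10 - \left(236 - \frac{1}{-10 + \sqrt{3}}\right) = -226 + \frac{1}{-10 + \sqrt{3}}$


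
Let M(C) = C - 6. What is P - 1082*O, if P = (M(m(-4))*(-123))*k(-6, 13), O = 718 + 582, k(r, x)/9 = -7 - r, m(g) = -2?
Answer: -1415456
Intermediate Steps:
M(C) = -6 + C
k(r, x) = -63 - 9*r (k(r, x) = 9*(-7 - r) = -63 - 9*r)
O = 1300
P = -8856 (P = ((-6 - 2)*(-123))*(-63 - 9*(-6)) = (-8*(-123))*(-63 + 54) = 984*(-9) = -8856)
P - 1082*O = -8856 - 1082*1300 = -8856 - 1*1406600 = -8856 - 1406600 = -1415456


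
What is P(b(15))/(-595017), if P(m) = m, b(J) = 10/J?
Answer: -2/1785051 ≈ -1.1204e-6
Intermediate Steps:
P(b(15))/(-595017) = (10/15)/(-595017) = (10*(1/15))*(-1/595017) = (⅔)*(-1/595017) = -2/1785051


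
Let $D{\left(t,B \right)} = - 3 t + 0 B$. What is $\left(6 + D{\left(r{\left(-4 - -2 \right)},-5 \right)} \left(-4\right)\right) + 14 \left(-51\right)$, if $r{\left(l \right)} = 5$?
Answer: $-648$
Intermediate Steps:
$D{\left(t,B \right)} = - 3 t$ ($D{\left(t,B \right)} = - 3 t + 0 = - 3 t$)
$\left(6 + D{\left(r{\left(-4 - -2 \right)},-5 \right)} \left(-4\right)\right) + 14 \left(-51\right) = \left(6 + \left(-3\right) 5 \left(-4\right)\right) + 14 \left(-51\right) = \left(6 - -60\right) - 714 = \left(6 + 60\right) - 714 = 66 - 714 = -648$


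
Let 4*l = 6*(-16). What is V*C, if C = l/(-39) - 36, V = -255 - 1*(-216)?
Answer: 1380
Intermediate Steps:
l = -24 (l = (6*(-16))/4 = (¼)*(-96) = -24)
V = -39 (V = -255 + 216 = -39)
C = -460/13 (C = -24/(-39) - 36 = -24*(-1/39) - 36 = 8/13 - 36 = -460/13 ≈ -35.385)
V*C = -39*(-460/13) = 1380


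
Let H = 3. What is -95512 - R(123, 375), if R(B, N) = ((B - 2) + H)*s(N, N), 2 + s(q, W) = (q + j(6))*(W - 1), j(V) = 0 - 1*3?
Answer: -17347136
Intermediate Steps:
j(V) = -3 (j(V) = 0 - 3 = -3)
s(q, W) = -2 + (-1 + W)*(-3 + q) (s(q, W) = -2 + (q - 3)*(W - 1) = -2 + (-3 + q)*(-1 + W) = -2 + (-1 + W)*(-3 + q))
R(B, N) = (1 + B)*(1 + N**2 - 4*N) (R(B, N) = ((B - 2) + 3)*(1 - N - 3*N + N*N) = ((-2 + B) + 3)*(1 - N - 3*N + N**2) = (1 + B)*(1 + N**2 - 4*N))
-95512 - R(123, 375) = -95512 - (1 + 123)*(1 + 375**2 - 4*375) = -95512 - 124*(1 + 140625 - 1500) = -95512 - 124*139126 = -95512 - 1*17251624 = -95512 - 17251624 = -17347136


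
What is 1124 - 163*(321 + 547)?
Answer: -140360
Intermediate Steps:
1124 - 163*(321 + 547) = 1124 - 163*868 = 1124 - 141484 = -140360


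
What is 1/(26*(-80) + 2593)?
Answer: 1/513 ≈ 0.0019493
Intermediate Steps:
1/(26*(-80) + 2593) = 1/(-2080 + 2593) = 1/513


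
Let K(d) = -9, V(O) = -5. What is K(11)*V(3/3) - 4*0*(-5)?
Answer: 45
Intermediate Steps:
K(11)*V(3/3) - 4*0*(-5) = -9*(-5) - 4*0*(-5) = 45 + 0*(-5) = 45 + 0 = 45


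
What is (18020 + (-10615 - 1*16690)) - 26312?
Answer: -35597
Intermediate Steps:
(18020 + (-10615 - 1*16690)) - 26312 = (18020 + (-10615 - 16690)) - 26312 = (18020 - 27305) - 26312 = -9285 - 26312 = -35597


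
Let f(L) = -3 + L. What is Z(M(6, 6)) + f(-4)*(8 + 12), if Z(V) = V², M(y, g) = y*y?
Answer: 1156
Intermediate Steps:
M(y, g) = y²
Z(M(6, 6)) + f(-4)*(8 + 12) = (6²)² + (-3 - 4)*(8 + 12) = 36² - 7*20 = 1296 - 140 = 1156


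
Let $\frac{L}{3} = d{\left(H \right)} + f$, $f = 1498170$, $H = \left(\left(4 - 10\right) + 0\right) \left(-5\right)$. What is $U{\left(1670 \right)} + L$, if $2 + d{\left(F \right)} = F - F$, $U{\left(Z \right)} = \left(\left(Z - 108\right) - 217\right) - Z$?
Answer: $4494179$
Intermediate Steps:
$H = 30$ ($H = \left(-6 + 0\right) \left(-5\right) = \left(-6\right) \left(-5\right) = 30$)
$U{\left(Z \right)} = -325$ ($U{\left(Z \right)} = \left(\left(-108 + Z\right) - 217\right) - Z = \left(-325 + Z\right) - Z = -325$)
$d{\left(F \right)} = -2$ ($d{\left(F \right)} = -2 + \left(F - F\right) = -2 + 0 = -2$)
$L = 4494504$ ($L = 3 \left(-2 + 1498170\right) = 3 \cdot 1498168 = 4494504$)
$U{\left(1670 \right)} + L = -325 + 4494504 = 4494179$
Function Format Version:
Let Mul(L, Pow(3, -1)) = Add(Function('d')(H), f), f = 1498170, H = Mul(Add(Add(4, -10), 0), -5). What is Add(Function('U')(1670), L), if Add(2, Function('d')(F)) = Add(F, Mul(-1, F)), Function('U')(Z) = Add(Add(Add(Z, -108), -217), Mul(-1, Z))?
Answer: 4494179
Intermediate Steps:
H = 30 (H = Mul(Add(-6, 0), -5) = Mul(-6, -5) = 30)
Function('U')(Z) = -325 (Function('U')(Z) = Add(Add(Add(-108, Z), -217), Mul(-1, Z)) = Add(Add(-325, Z), Mul(-1, Z)) = -325)
Function('d')(F) = -2 (Function('d')(F) = Add(-2, Add(F, Mul(-1, F))) = Add(-2, 0) = -2)
L = 4494504 (L = Mul(3, Add(-2, 1498170)) = Mul(3, 1498168) = 4494504)
Add(Function('U')(1670), L) = Add(-325, 4494504) = 4494179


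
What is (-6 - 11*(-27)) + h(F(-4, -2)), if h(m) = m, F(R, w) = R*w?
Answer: 299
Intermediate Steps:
(-6 - 11*(-27)) + h(F(-4, -2)) = (-6 - 11*(-27)) - 4*(-2) = (-6 + 297) + 8 = 291 + 8 = 299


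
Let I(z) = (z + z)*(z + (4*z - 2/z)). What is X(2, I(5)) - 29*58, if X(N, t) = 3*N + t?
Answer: -1430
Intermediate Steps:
I(z) = 2*z*(-2/z + 5*z) (I(z) = (2*z)*(z + (-2/z + 4*z)) = (2*z)*(-2/z + 5*z) = 2*z*(-2/z + 5*z))
X(N, t) = t + 3*N
X(2, I(5)) - 29*58 = ((-4 + 10*5**2) + 3*2) - 29*58 = ((-4 + 10*25) + 6) - 1682 = ((-4 + 250) + 6) - 1682 = (246 + 6) - 1682 = 252 - 1682 = -1430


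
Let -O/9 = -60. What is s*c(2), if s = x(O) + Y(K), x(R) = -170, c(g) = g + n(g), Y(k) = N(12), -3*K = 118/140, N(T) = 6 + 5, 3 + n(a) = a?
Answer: -159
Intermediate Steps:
n(a) = -3 + a
N(T) = 11
O = 540 (O = -9*(-60) = 540)
K = -59/210 (K = -118/(3*140) = -1/3*59/70 = -59/210 ≈ -0.28095)
Y(k) = 11
c(g) = -3 + 2*g (c(g) = g + (-3 + g) = -3 + 2*g)
s = -159 (s = -170 + 11 = -159)
s*c(2) = -159*(-3 + 2*2) = -159*(-3 + 4) = -159*1 = -159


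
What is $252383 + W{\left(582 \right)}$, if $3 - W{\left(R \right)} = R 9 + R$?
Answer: $246566$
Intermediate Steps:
$W{\left(R \right)} = 3 - 10 R$ ($W{\left(R \right)} = 3 - \left(R 9 + R\right) = 3 - \left(9 R + R\right) = 3 - 10 R$)
$252383 + W{\left(582 \right)} = 252383 + \left(3 - 5820\right) = 252383 - 5817 = 246566$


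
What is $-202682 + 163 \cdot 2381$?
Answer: $185421$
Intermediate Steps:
$-202682 + 163 \cdot 2381 = -202682 + 388103 = 185421$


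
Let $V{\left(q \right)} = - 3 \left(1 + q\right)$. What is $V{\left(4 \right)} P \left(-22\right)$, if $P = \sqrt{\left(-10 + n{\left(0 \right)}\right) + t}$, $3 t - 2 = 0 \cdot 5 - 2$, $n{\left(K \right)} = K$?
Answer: $330 i \sqrt{10} \approx 1043.6 i$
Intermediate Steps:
$t = 0$ ($t = \frac{2}{3} + \frac{0 \cdot 5 - 2}{3} = \frac{2}{3} + \frac{0 - 2}{3} = \frac{2}{3} + \frac{1}{3} \left(-2\right) = \frac{2}{3} - \frac{2}{3} = 0$)
$V{\left(q \right)} = -3 - 3 q$
$P = i \sqrt{10}$ ($P = \sqrt{\left(-10 + 0\right) + 0} = \sqrt{-10 + 0} = \sqrt{-10} = i \sqrt{10} \approx 3.1623 i$)
$V{\left(4 \right)} P \left(-22\right) = \left(-3 - 12\right) i \sqrt{10} \left(-22\right) = - 15 i \sqrt{10} \left(-22\right) = 330 i \sqrt{10}$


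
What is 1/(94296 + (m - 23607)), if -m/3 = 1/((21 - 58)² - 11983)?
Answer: 3538/250097683 ≈ 1.4146e-5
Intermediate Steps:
m = 1/3538 (m = -3/((21 - 58)² - 11983) = -3/((-37)² - 11983) = -3/(1369 - 11983) = -3/(-10614) = -3*(-1/10614) = 1/3538 ≈ 0.00028265)
1/(94296 + (m - 23607)) = 1/(94296 + (1/3538 - 23607)) = 1/(94296 - 83521565/3538) = 1/(250097683/3538) = 3538/250097683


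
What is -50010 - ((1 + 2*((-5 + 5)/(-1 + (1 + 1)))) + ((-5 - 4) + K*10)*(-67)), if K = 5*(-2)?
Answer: -57314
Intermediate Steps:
K = -10
-50010 - ((1 + 2*((-5 + 5)/(-1 + (1 + 1)))) + ((-5 - 4) + K*10)*(-67)) = -50010 - ((1 + 2*((-5 + 5)/(-1 + (1 + 1)))) + ((-5 - 4) - 10*10)*(-67)) = -50010 - ((1 + 2*(0/(-1 + 2))) + (-9 - 100)*(-67)) = -50010 - ((1 + 2*(0/1)) - 109*(-67)) = -50010 - ((1 + 2*(0*1)) + 7303) = -50010 - ((1 + 2*0) + 7303) = -50010 - ((1 + 0) + 7303) = -50010 - (1 + 7303) = -50010 - 1*7304 = -50010 - 7304 = -57314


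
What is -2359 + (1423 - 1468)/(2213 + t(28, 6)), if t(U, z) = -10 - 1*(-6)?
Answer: -5211076/2209 ≈ -2359.0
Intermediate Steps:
t(U, z) = -4 (t(U, z) = -10 + 6 = -4)
-2359 + (1423 - 1468)/(2213 + t(28, 6)) = -2359 + (1423 - 1468)/(2213 - 4) = -2359 - 45/2209 = -5211076/2209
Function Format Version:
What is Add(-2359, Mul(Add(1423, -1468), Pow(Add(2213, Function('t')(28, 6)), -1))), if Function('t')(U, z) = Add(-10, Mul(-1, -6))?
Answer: Rational(-5211076, 2209) ≈ -2359.0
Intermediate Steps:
Function('t')(U, z) = -4 (Function('t')(U, z) = Add(-10, 6) = -4)
Add(-2359, Mul(Add(1423, -1468), Pow(Add(2213, Function('t')(28, 6)), -1))) = Add(-2359, Mul(Add(1423, -1468), Pow(Add(2213, -4), -1))) = Add(-2359, Mul(-45, Pow(2209, -1))) = Add(-2359, Mul(-45, Rational(1, 2209))) = Add(-2359, Rational(-45, 2209)) = Rational(-5211076, 2209)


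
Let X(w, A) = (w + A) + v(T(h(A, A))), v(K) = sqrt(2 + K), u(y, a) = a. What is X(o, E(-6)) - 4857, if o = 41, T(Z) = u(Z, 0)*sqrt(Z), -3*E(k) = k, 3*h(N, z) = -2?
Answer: -4814 + sqrt(2) ≈ -4812.6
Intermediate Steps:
h(N, z) = -2/3 (h(N, z) = (1/3)*(-2) = -2/3)
E(k) = -k/3
T(Z) = 0 (T(Z) = 0*sqrt(Z) = 0)
X(w, A) = A + w + sqrt(2) (X(w, A) = (w + A) + sqrt(2 + 0) = (A + w) + sqrt(2) = A + w + sqrt(2))
X(o, E(-6)) - 4857 = (-1/3*(-6) + 41 + sqrt(2)) - 4857 = (2 + 41 + sqrt(2)) - 4857 = (43 + sqrt(2)) - 4857 = -4814 + sqrt(2)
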